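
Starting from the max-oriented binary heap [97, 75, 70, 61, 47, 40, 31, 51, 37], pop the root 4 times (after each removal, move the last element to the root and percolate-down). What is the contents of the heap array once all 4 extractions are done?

[51, 47, 40, 31, 37]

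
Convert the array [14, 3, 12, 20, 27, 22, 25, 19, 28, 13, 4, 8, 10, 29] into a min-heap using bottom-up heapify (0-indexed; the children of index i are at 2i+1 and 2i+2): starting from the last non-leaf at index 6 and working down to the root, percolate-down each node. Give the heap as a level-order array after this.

[3, 4, 8, 19, 13, 10, 25, 20, 28, 14, 27, 22, 12, 29]

sift down from index 6: already satisfies heap property
sift down from index 5:
  22 vs smaller child 8 at index 11, swap → [14, 3, 12, 20, 27, 8, 25, 19, 28, 13, 4, 22, 10, 29]
sift down from index 4:
  27 vs smaller child 4 at index 10, swap → [14, 3, 12, 20, 4, 8, 25, 19, 28, 13, 27, 22, 10, 29]
sift down from index 3:
  20 vs smaller child 19 at index 7, swap → [14, 3, 12, 19, 4, 8, 25, 20, 28, 13, 27, 22, 10, 29]
sift down from index 2:
  12 vs smaller child 8 at index 5, swap → [14, 3, 8, 19, 4, 12, 25, 20, 28, 13, 27, 22, 10, 29]
  12 vs smaller child 10 at index 12, swap → [14, 3, 8, 19, 4, 10, 25, 20, 28, 13, 27, 22, 12, 29]
sift down from index 1: already satisfies heap property
sift down from index 0:
  14 vs smaller child 3 at index 1, swap → [3, 14, 8, 19, 4, 10, 25, 20, 28, 13, 27, 22, 12, 29]
  14 vs smaller child 4 at index 4, swap → [3, 4, 8, 19, 14, 10, 25, 20, 28, 13, 27, 22, 12, 29]
  14 vs smaller child 13 at index 9, swap → [3, 4, 8, 19, 13, 10, 25, 20, 28, 14, 27, 22, 12, 29]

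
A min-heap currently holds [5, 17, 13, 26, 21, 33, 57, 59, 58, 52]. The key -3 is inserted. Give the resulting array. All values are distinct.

append -3 at index 10 → [5, 17, 13, 26, 21, 33, 57, 59, 58, 52, -3]
-3 < parent 21 at index 4, swap → [5, 17, 13, 26, -3, 33, 57, 59, 58, 52, 21]
-3 < parent 17 at index 1, swap → [5, -3, 13, 26, 17, 33, 57, 59, 58, 52, 21]
-3 < parent 5 at index 0, swap → [-3, 5, 13, 26, 17, 33, 57, 59, 58, 52, 21]

[-3, 5, 13, 26, 17, 33, 57, 59, 58, 52, 21]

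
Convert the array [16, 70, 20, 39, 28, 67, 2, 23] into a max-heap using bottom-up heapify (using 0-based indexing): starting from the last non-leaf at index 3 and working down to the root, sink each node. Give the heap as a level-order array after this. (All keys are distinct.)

[70, 39, 67, 23, 28, 20, 2, 16]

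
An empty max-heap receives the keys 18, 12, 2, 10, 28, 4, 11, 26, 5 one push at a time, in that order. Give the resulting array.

Insert 18:
  append 18 at index 0 → [18] (no swap needed)
Insert 12:
  append 12 at index 1 → [18, 12] (no swap needed)
Insert 2:
  append 2 at index 2 → [18, 12, 2] (no swap needed)
Insert 10:
  append 10 at index 3 → [18, 12, 2, 10] (no swap needed)
Insert 28:
  append 28 at index 4 → [18, 12, 2, 10, 28]
  28 > parent 12 at index 1, swap → [18, 28, 2, 10, 12]
  28 > parent 18 at index 0, swap → [28, 18, 2, 10, 12]
Insert 4:
  append 4 at index 5 → [28, 18, 2, 10, 12, 4]
  4 > parent 2 at index 2, swap → [28, 18, 4, 10, 12, 2]
Insert 11:
  append 11 at index 6 → [28, 18, 4, 10, 12, 2, 11]
  11 > parent 4 at index 2, swap → [28, 18, 11, 10, 12, 2, 4]
Insert 26:
  append 26 at index 7 → [28, 18, 11, 10, 12, 2, 4, 26]
  26 > parent 10 at index 3, swap → [28, 18, 11, 26, 12, 2, 4, 10]
  26 > parent 18 at index 1, swap → [28, 26, 11, 18, 12, 2, 4, 10]
Insert 5:
  append 5 at index 8 → [28, 26, 11, 18, 12, 2, 4, 10, 5] (no swap needed)

[28, 26, 11, 18, 12, 2, 4, 10, 5]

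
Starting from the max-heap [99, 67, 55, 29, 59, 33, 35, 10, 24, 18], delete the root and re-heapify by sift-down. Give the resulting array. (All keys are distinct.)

remove root 99; move last element 18 to root → [18, 67, 55, 29, 59, 33, 35, 10, 24]
18 vs larger child 67 at index 1, swap → [67, 18, 55, 29, 59, 33, 35, 10, 24]
18 vs larger child 59 at index 4, swap → [67, 59, 55, 29, 18, 33, 35, 10, 24]

[67, 59, 55, 29, 18, 33, 35, 10, 24]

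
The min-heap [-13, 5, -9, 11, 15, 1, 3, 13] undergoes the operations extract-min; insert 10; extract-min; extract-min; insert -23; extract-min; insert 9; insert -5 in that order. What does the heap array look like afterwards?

[-5, 3, 9, 5, 15, 13, 11, 10]

extract-min → returns -13:
  remove root -13; move last element 13 to root → [13, 5, -9, 11, 15, 1, 3]
  13 vs smaller child -9 at index 2, swap → [-9, 5, 13, 11, 15, 1, 3]
  13 vs smaller child 1 at index 5, swap → [-9, 5, 1, 11, 15, 13, 3]
insert 10:
  append 10 at index 7 → [-9, 5, 1, 11, 15, 13, 3, 10]
  10 < parent 11 at index 3, swap → [-9, 5, 1, 10, 15, 13, 3, 11]
extract-min → returns -9:
  remove root -9; move last element 11 to root → [11, 5, 1, 10, 15, 13, 3]
  11 vs smaller child 1 at index 2, swap → [1, 5, 11, 10, 15, 13, 3]
  11 vs smaller child 3 at index 6, swap → [1, 5, 3, 10, 15, 13, 11]
extract-min → returns 1:
  remove root 1; move last element 11 to root → [11, 5, 3, 10, 15, 13]
  11 vs smaller child 3 at index 2, swap → [3, 5, 11, 10, 15, 13]
insert -23:
  append -23 at index 6 → [3, 5, 11, 10, 15, 13, -23]
  -23 < parent 11 at index 2, swap → [3, 5, -23, 10, 15, 13, 11]
  -23 < parent 3 at index 0, swap → [-23, 5, 3, 10, 15, 13, 11]
extract-min → returns -23:
  remove root -23; move last element 11 to root → [11, 5, 3, 10, 15, 13]
  11 vs smaller child 3 at index 2, swap → [3, 5, 11, 10, 15, 13]
insert 9:
  append 9 at index 6 → [3, 5, 11, 10, 15, 13, 9]
  9 < parent 11 at index 2, swap → [3, 5, 9, 10, 15, 13, 11]
insert -5:
  append -5 at index 7 → [3, 5, 9, 10, 15, 13, 11, -5]
  -5 < parent 10 at index 3, swap → [3, 5, 9, -5, 15, 13, 11, 10]
  -5 < parent 5 at index 1, swap → [3, -5, 9, 5, 15, 13, 11, 10]
  -5 < parent 3 at index 0, swap → [-5, 3, 9, 5, 15, 13, 11, 10]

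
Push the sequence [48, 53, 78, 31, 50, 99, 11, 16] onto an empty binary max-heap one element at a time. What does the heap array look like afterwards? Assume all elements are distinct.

[99, 50, 78, 31, 48, 53, 11, 16]

Insert 48:
  append 48 at index 0 → [48] (no swap needed)
Insert 53:
  append 53 at index 1 → [48, 53]
  53 > parent 48 at index 0, swap → [53, 48]
Insert 78:
  append 78 at index 2 → [53, 48, 78]
  78 > parent 53 at index 0, swap → [78, 48, 53]
Insert 31:
  append 31 at index 3 → [78, 48, 53, 31] (no swap needed)
Insert 50:
  append 50 at index 4 → [78, 48, 53, 31, 50]
  50 > parent 48 at index 1, swap → [78, 50, 53, 31, 48]
Insert 99:
  append 99 at index 5 → [78, 50, 53, 31, 48, 99]
  99 > parent 53 at index 2, swap → [78, 50, 99, 31, 48, 53]
  99 > parent 78 at index 0, swap → [99, 50, 78, 31, 48, 53]
Insert 11:
  append 11 at index 6 → [99, 50, 78, 31, 48, 53, 11] (no swap needed)
Insert 16:
  append 16 at index 7 → [99, 50, 78, 31, 48, 53, 11, 16] (no swap needed)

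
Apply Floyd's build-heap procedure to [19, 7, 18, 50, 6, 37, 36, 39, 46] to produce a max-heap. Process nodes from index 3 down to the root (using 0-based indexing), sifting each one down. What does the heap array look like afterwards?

sift down from index 3: already satisfies heap property
sift down from index 2:
  18 vs larger child 37 at index 5, swap → [19, 7, 37, 50, 6, 18, 36, 39, 46]
sift down from index 1:
  7 vs larger child 50 at index 3, swap → [19, 50, 37, 7, 6, 18, 36, 39, 46]
  7 vs larger child 46 at index 8, swap → [19, 50, 37, 46, 6, 18, 36, 39, 7]
sift down from index 0:
  19 vs larger child 50 at index 1, swap → [50, 19, 37, 46, 6, 18, 36, 39, 7]
  19 vs larger child 46 at index 3, swap → [50, 46, 37, 19, 6, 18, 36, 39, 7]
  19 vs larger child 39 at index 7, swap → [50, 46, 37, 39, 6, 18, 36, 19, 7]

[50, 46, 37, 39, 6, 18, 36, 19, 7]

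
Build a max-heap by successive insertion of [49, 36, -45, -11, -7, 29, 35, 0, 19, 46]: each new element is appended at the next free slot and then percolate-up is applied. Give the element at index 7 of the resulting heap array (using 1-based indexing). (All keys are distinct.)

Insert 49:
  append 49 at index 1 → [49] (no swap needed)
Insert 36:
  append 36 at index 2 → [49, 36] (no swap needed)
Insert -45:
  append -45 at index 3 → [49, 36, -45] (no swap needed)
Insert -11:
  append -11 at index 4 → [49, 36, -45, -11] (no swap needed)
Insert -7:
  append -7 at index 5 → [49, 36, -45, -11, -7] (no swap needed)
Insert 29:
  append 29 at index 6 → [49, 36, -45, -11, -7, 29]
  29 > parent -45 at index 3, swap → [49, 36, 29, -11, -7, -45]
Insert 35:
  append 35 at index 7 → [49, 36, 29, -11, -7, -45, 35]
  35 > parent 29 at index 3, swap → [49, 36, 35, -11, -7, -45, 29]
Insert 0:
  append 0 at index 8 → [49, 36, 35, -11, -7, -45, 29, 0]
  0 > parent -11 at index 4, swap → [49, 36, 35, 0, -7, -45, 29, -11]
Insert 19:
  append 19 at index 9 → [49, 36, 35, 0, -7, -45, 29, -11, 19]
  19 > parent 0 at index 4, swap → [49, 36, 35, 19, -7, -45, 29, -11, 0]
Insert 46:
  append 46 at index 10 → [49, 36, 35, 19, -7, -45, 29, -11, 0, 46]
  46 > parent -7 at index 5, swap → [49, 36, 35, 19, 46, -45, 29, -11, 0, -7]
  46 > parent 36 at index 2, swap → [49, 46, 35, 19, 36, -45, 29, -11, 0, -7]
resulting array: [49, 46, 35, 19, 36, -45, 29, -11, 0, -7]

29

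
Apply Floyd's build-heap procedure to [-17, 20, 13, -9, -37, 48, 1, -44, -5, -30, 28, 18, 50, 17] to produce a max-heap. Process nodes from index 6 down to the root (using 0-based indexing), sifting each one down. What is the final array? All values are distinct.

[50, 28, 48, -5, 20, 18, 17, -44, -9, -30, -37, -17, 13, 1]

sift down from index 6:
  1 vs only child 17 at index 13, swap → [-17, 20, 13, -9, -37, 48, 17, -44, -5, -30, 28, 18, 50, 1]
sift down from index 5:
  48 vs larger child 50 at index 12, swap → [-17, 20, 13, -9, -37, 50, 17, -44, -5, -30, 28, 18, 48, 1]
sift down from index 4:
  -37 vs larger child 28 at index 10, swap → [-17, 20, 13, -9, 28, 50, 17, -44, -5, -30, -37, 18, 48, 1]
sift down from index 3:
  -9 vs larger child -5 at index 8, swap → [-17, 20, 13, -5, 28, 50, 17, -44, -9, -30, -37, 18, 48, 1]
sift down from index 2:
  13 vs larger child 50 at index 5, swap → [-17, 20, 50, -5, 28, 13, 17, -44, -9, -30, -37, 18, 48, 1]
  13 vs larger child 48 at index 12, swap → [-17, 20, 50, -5, 28, 48, 17, -44, -9, -30, -37, 18, 13, 1]
sift down from index 1:
  20 vs larger child 28 at index 4, swap → [-17, 28, 50, -5, 20, 48, 17, -44, -9, -30, -37, 18, 13, 1]
sift down from index 0:
  -17 vs larger child 50 at index 2, swap → [50, 28, -17, -5, 20, 48, 17, -44, -9, -30, -37, 18, 13, 1]
  -17 vs larger child 48 at index 5, swap → [50, 28, 48, -5, 20, -17, 17, -44, -9, -30, -37, 18, 13, 1]
  -17 vs larger child 18 at index 11, swap → [50, 28, 48, -5, 20, 18, 17, -44, -9, -30, -37, -17, 13, 1]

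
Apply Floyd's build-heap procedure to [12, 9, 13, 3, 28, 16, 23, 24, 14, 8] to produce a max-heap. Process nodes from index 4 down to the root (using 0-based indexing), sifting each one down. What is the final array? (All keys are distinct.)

sift down from index 4: already satisfies heap property
sift down from index 3:
  3 vs larger child 24 at index 7, swap → [12, 9, 13, 24, 28, 16, 23, 3, 14, 8]
sift down from index 2:
  13 vs larger child 23 at index 6, swap → [12, 9, 23, 24, 28, 16, 13, 3, 14, 8]
sift down from index 1:
  9 vs larger child 28 at index 4, swap → [12, 28, 23, 24, 9, 16, 13, 3, 14, 8]
sift down from index 0:
  12 vs larger child 28 at index 1, swap → [28, 12, 23, 24, 9, 16, 13, 3, 14, 8]
  12 vs larger child 24 at index 3, swap → [28, 24, 23, 12, 9, 16, 13, 3, 14, 8]
  12 vs larger child 14 at index 8, swap → [28, 24, 23, 14, 9, 16, 13, 3, 12, 8]

[28, 24, 23, 14, 9, 16, 13, 3, 12, 8]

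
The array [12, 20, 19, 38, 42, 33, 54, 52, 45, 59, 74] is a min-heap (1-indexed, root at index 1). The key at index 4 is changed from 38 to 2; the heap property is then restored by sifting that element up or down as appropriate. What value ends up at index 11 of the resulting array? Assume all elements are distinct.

set index 4 from 38 to 2 → [12, 20, 19, 2, 42, 33, 54, 52, 45, 59, 74]
2 < parent 20 at index 2, swap → [12, 2, 19, 20, 42, 33, 54, 52, 45, 59, 74]
2 < parent 12 at index 1, swap → [2, 12, 19, 20, 42, 33, 54, 52, 45, 59, 74]
resulting array: [2, 12, 19, 20, 42, 33, 54, 52, 45, 59, 74]

74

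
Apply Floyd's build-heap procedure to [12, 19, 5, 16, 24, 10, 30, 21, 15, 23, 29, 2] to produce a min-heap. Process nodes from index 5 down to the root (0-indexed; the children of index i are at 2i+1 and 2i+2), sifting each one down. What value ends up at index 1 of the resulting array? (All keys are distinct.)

sift down from index 5:
  10 vs only child 2 at index 11, swap → [12, 19, 5, 16, 24, 2, 30, 21, 15, 23, 29, 10]
sift down from index 4:
  24 vs smaller child 23 at index 9, swap → [12, 19, 5, 16, 23, 2, 30, 21, 15, 24, 29, 10]
sift down from index 3:
  16 vs smaller child 15 at index 8, swap → [12, 19, 5, 15, 23, 2, 30, 21, 16, 24, 29, 10]
sift down from index 2:
  5 vs smaller child 2 at index 5, swap → [12, 19, 2, 15, 23, 5, 30, 21, 16, 24, 29, 10]
sift down from index 1:
  19 vs smaller child 15 at index 3, swap → [12, 15, 2, 19, 23, 5, 30, 21, 16, 24, 29, 10]
  19 vs smaller child 16 at index 8, swap → [12, 15, 2, 16, 23, 5, 30, 21, 19, 24, 29, 10]
sift down from index 0:
  12 vs smaller child 2 at index 2, swap → [2, 15, 12, 16, 23, 5, 30, 21, 19, 24, 29, 10]
  12 vs smaller child 5 at index 5, swap → [2, 15, 5, 16, 23, 12, 30, 21, 19, 24, 29, 10]
  12 vs only child 10 at index 11, swap → [2, 15, 5, 16, 23, 10, 30, 21, 19, 24, 29, 12]
resulting array: [2, 15, 5, 16, 23, 10, 30, 21, 19, 24, 29, 12]

15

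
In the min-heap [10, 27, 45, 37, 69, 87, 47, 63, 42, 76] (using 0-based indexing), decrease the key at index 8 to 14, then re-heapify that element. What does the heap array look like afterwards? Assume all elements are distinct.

set index 8 from 42 to 14 → [10, 27, 45, 37, 69, 87, 47, 63, 14, 76]
14 < parent 37 at index 3, swap → [10, 27, 45, 14, 69, 87, 47, 63, 37, 76]
14 < parent 27 at index 1, swap → [10, 14, 45, 27, 69, 87, 47, 63, 37, 76]

[10, 14, 45, 27, 69, 87, 47, 63, 37, 76]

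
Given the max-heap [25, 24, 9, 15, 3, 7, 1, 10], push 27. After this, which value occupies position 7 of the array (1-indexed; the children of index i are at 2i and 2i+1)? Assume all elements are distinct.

append 27 at index 9 → [25, 24, 9, 15, 3, 7, 1, 10, 27]
27 > parent 15 at index 4, swap → [25, 24, 9, 27, 3, 7, 1, 10, 15]
27 > parent 24 at index 2, swap → [25, 27, 9, 24, 3, 7, 1, 10, 15]
27 > parent 25 at index 1, swap → [27, 25, 9, 24, 3, 7, 1, 10, 15]
resulting array: [27, 25, 9, 24, 3, 7, 1, 10, 15]

1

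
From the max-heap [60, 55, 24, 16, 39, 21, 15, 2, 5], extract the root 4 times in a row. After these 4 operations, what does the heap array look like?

extract-max #1 returns 60:
  remove root 60; move last element 5 to root → [5, 55, 24, 16, 39, 21, 15, 2]
  5 vs larger child 55 at index 1, swap → [55, 5, 24, 16, 39, 21, 15, 2]
  5 vs larger child 39 at index 4, swap → [55, 39, 24, 16, 5, 21, 15, 2]
extract-max #2 returns 55:
  remove root 55; move last element 2 to root → [2, 39, 24, 16, 5, 21, 15]
  2 vs larger child 39 at index 1, swap → [39, 2, 24, 16, 5, 21, 15]
  2 vs larger child 16 at index 3, swap → [39, 16, 24, 2, 5, 21, 15]
extract-max #3 returns 39:
  remove root 39; move last element 15 to root → [15, 16, 24, 2, 5, 21]
  15 vs larger child 24 at index 2, swap → [24, 16, 15, 2, 5, 21]
  15 vs only child 21 at index 5, swap → [24, 16, 21, 2, 5, 15]
extract-max #4 returns 24:
  remove root 24; move last element 15 to root → [15, 16, 21, 2, 5]
  15 vs larger child 21 at index 2, swap → [21, 16, 15, 2, 5]

[21, 16, 15, 2, 5]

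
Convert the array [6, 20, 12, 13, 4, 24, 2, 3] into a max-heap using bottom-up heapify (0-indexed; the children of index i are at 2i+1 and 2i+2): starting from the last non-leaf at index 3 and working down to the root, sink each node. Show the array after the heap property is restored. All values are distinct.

[24, 20, 12, 13, 4, 6, 2, 3]

sift down from index 3: already satisfies heap property
sift down from index 2:
  12 vs larger child 24 at index 5, swap → [6, 20, 24, 13, 4, 12, 2, 3]
sift down from index 1: already satisfies heap property
sift down from index 0:
  6 vs larger child 24 at index 2, swap → [24, 20, 6, 13, 4, 12, 2, 3]
  6 vs larger child 12 at index 5, swap → [24, 20, 12, 13, 4, 6, 2, 3]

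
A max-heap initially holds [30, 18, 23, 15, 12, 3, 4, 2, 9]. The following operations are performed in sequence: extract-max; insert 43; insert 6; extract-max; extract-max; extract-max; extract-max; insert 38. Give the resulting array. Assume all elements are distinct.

[38, 6, 12, 4, 2, 3, 9]

extract-max → returns 30:
  remove root 30; move last element 9 to root → [9, 18, 23, 15, 12, 3, 4, 2]
  9 vs larger child 23 at index 2, swap → [23, 18, 9, 15, 12, 3, 4, 2]
insert 43:
  append 43 at index 8 → [23, 18, 9, 15, 12, 3, 4, 2, 43]
  43 > parent 15 at index 3, swap → [23, 18, 9, 43, 12, 3, 4, 2, 15]
  43 > parent 18 at index 1, swap → [23, 43, 9, 18, 12, 3, 4, 2, 15]
  43 > parent 23 at index 0, swap → [43, 23, 9, 18, 12, 3, 4, 2, 15]
insert 6:
  append 6 at index 9 → [43, 23, 9, 18, 12, 3, 4, 2, 15, 6] (no swap needed)
extract-max → returns 43:
  remove root 43; move last element 6 to root → [6, 23, 9, 18, 12, 3, 4, 2, 15]
  6 vs larger child 23 at index 1, swap → [23, 6, 9, 18, 12, 3, 4, 2, 15]
  6 vs larger child 18 at index 3, swap → [23, 18, 9, 6, 12, 3, 4, 2, 15]
  6 vs larger child 15 at index 8, swap → [23, 18, 9, 15, 12, 3, 4, 2, 6]
extract-max → returns 23:
  remove root 23; move last element 6 to root → [6, 18, 9, 15, 12, 3, 4, 2]
  6 vs larger child 18 at index 1, swap → [18, 6, 9, 15, 12, 3, 4, 2]
  6 vs larger child 15 at index 3, swap → [18, 15, 9, 6, 12, 3, 4, 2]
extract-max → returns 18:
  remove root 18; move last element 2 to root → [2, 15, 9, 6, 12, 3, 4]
  2 vs larger child 15 at index 1, swap → [15, 2, 9, 6, 12, 3, 4]
  2 vs larger child 12 at index 4, swap → [15, 12, 9, 6, 2, 3, 4]
extract-max → returns 15:
  remove root 15; move last element 4 to root → [4, 12, 9, 6, 2, 3]
  4 vs larger child 12 at index 1, swap → [12, 4, 9, 6, 2, 3]
  4 vs larger child 6 at index 3, swap → [12, 6, 9, 4, 2, 3]
insert 38:
  append 38 at index 6 → [12, 6, 9, 4, 2, 3, 38]
  38 > parent 9 at index 2, swap → [12, 6, 38, 4, 2, 3, 9]
  38 > parent 12 at index 0, swap → [38, 6, 12, 4, 2, 3, 9]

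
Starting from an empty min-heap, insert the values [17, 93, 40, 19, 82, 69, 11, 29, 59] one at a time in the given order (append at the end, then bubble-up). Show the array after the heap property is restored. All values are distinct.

[11, 19, 17, 29, 82, 69, 40, 93, 59]

Insert 17:
  append 17 at index 0 → [17] (no swap needed)
Insert 93:
  append 93 at index 1 → [17, 93] (no swap needed)
Insert 40:
  append 40 at index 2 → [17, 93, 40] (no swap needed)
Insert 19:
  append 19 at index 3 → [17, 93, 40, 19]
  19 < parent 93 at index 1, swap → [17, 19, 40, 93]
Insert 82:
  append 82 at index 4 → [17, 19, 40, 93, 82] (no swap needed)
Insert 69:
  append 69 at index 5 → [17, 19, 40, 93, 82, 69] (no swap needed)
Insert 11:
  append 11 at index 6 → [17, 19, 40, 93, 82, 69, 11]
  11 < parent 40 at index 2, swap → [17, 19, 11, 93, 82, 69, 40]
  11 < parent 17 at index 0, swap → [11, 19, 17, 93, 82, 69, 40]
Insert 29:
  append 29 at index 7 → [11, 19, 17, 93, 82, 69, 40, 29]
  29 < parent 93 at index 3, swap → [11, 19, 17, 29, 82, 69, 40, 93]
Insert 59:
  append 59 at index 8 → [11, 19, 17, 29, 82, 69, 40, 93, 59] (no swap needed)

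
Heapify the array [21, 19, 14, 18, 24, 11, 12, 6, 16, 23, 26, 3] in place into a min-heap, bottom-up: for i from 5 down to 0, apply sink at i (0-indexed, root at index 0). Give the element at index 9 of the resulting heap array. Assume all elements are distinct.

24

sift down from index 5:
  11 vs only child 3 at index 11, swap → [21, 19, 14, 18, 24, 3, 12, 6, 16, 23, 26, 11]
sift down from index 4:
  24 vs smaller child 23 at index 9, swap → [21, 19, 14, 18, 23, 3, 12, 6, 16, 24, 26, 11]
sift down from index 3:
  18 vs smaller child 6 at index 7, swap → [21, 19, 14, 6, 23, 3, 12, 18, 16, 24, 26, 11]
sift down from index 2:
  14 vs smaller child 3 at index 5, swap → [21, 19, 3, 6, 23, 14, 12, 18, 16, 24, 26, 11]
  14 vs only child 11 at index 11, swap → [21, 19, 3, 6, 23, 11, 12, 18, 16, 24, 26, 14]
sift down from index 1:
  19 vs smaller child 6 at index 3, swap → [21, 6, 3, 19, 23, 11, 12, 18, 16, 24, 26, 14]
  19 vs smaller child 16 at index 8, swap → [21, 6, 3, 16, 23, 11, 12, 18, 19, 24, 26, 14]
sift down from index 0:
  21 vs smaller child 3 at index 2, swap → [3, 6, 21, 16, 23, 11, 12, 18, 19, 24, 26, 14]
  21 vs smaller child 11 at index 5, swap → [3, 6, 11, 16, 23, 21, 12, 18, 19, 24, 26, 14]
  21 vs only child 14 at index 11, swap → [3, 6, 11, 16, 23, 14, 12, 18, 19, 24, 26, 21]
resulting array: [3, 6, 11, 16, 23, 14, 12, 18, 19, 24, 26, 21]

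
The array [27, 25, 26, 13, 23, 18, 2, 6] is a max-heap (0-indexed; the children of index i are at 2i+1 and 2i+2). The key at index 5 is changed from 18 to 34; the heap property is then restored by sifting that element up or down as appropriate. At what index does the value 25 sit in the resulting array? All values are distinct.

set index 5 from 18 to 34 → [27, 25, 26, 13, 23, 34, 2, 6]
34 > parent 26 at index 2, swap → [27, 25, 34, 13, 23, 26, 2, 6]
34 > parent 27 at index 0, swap → [34, 25, 27, 13, 23, 26, 2, 6]
resulting array: [34, 25, 27, 13, 23, 26, 2, 6]

1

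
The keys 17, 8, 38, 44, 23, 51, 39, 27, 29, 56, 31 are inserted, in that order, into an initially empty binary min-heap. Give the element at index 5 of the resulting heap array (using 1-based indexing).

23

Insert 17:
  append 17 at index 1 → [17] (no swap needed)
Insert 8:
  append 8 at index 2 → [17, 8]
  8 < parent 17 at index 1, swap → [8, 17]
Insert 38:
  append 38 at index 3 → [8, 17, 38] (no swap needed)
Insert 44:
  append 44 at index 4 → [8, 17, 38, 44] (no swap needed)
Insert 23:
  append 23 at index 5 → [8, 17, 38, 44, 23] (no swap needed)
Insert 51:
  append 51 at index 6 → [8, 17, 38, 44, 23, 51] (no swap needed)
Insert 39:
  append 39 at index 7 → [8, 17, 38, 44, 23, 51, 39] (no swap needed)
Insert 27:
  append 27 at index 8 → [8, 17, 38, 44, 23, 51, 39, 27]
  27 < parent 44 at index 4, swap → [8, 17, 38, 27, 23, 51, 39, 44]
Insert 29:
  append 29 at index 9 → [8, 17, 38, 27, 23, 51, 39, 44, 29] (no swap needed)
Insert 56:
  append 56 at index 10 → [8, 17, 38, 27, 23, 51, 39, 44, 29, 56] (no swap needed)
Insert 31:
  append 31 at index 11 → [8, 17, 38, 27, 23, 51, 39, 44, 29, 56, 31] (no swap needed)
resulting array: [8, 17, 38, 27, 23, 51, 39, 44, 29, 56, 31]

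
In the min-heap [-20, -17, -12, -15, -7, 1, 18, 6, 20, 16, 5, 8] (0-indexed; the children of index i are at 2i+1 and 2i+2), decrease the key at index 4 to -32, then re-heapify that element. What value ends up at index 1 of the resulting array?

set index 4 from -7 to -32 → [-20, -17, -12, -15, -32, 1, 18, 6, 20, 16, 5, 8]
-32 < parent -17 at index 1, swap → [-20, -32, -12, -15, -17, 1, 18, 6, 20, 16, 5, 8]
-32 < parent -20 at index 0, swap → [-32, -20, -12, -15, -17, 1, 18, 6, 20, 16, 5, 8]
resulting array: [-32, -20, -12, -15, -17, 1, 18, 6, 20, 16, 5, 8]

-20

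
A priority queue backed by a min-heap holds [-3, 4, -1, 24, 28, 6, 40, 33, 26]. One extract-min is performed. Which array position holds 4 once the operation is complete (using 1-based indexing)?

2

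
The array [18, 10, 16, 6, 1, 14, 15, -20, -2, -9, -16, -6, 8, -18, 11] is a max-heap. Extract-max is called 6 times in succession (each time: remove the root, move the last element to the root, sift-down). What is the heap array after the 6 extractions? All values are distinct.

extract-max #1 returns 18:
  remove root 18; move last element 11 to root → [11, 10, 16, 6, 1, 14, 15, -20, -2, -9, -16, -6, 8, -18]
  11 vs larger child 16 at index 2, swap → [16, 10, 11, 6, 1, 14, 15, -20, -2, -9, -16, -6, 8, -18]
  11 vs larger child 15 at index 6, swap → [16, 10, 15, 6, 1, 14, 11, -20, -2, -9, -16, -6, 8, -18]
extract-max #2 returns 16:
  remove root 16; move last element -18 to root → [-18, 10, 15, 6, 1, 14, 11, -20, -2, -9, -16, -6, 8]
  -18 vs larger child 15 at index 2, swap → [15, 10, -18, 6, 1, 14, 11, -20, -2, -9, -16, -6, 8]
  -18 vs larger child 14 at index 5, swap → [15, 10, 14, 6, 1, -18, 11, -20, -2, -9, -16, -6, 8]
  -18 vs larger child 8 at index 12, swap → [15, 10, 14, 6, 1, 8, 11, -20, -2, -9, -16, -6, -18]
extract-max #3 returns 15:
  remove root 15; move last element -18 to root → [-18, 10, 14, 6, 1, 8, 11, -20, -2, -9, -16, -6]
  -18 vs larger child 14 at index 2, swap → [14, 10, -18, 6, 1, 8, 11, -20, -2, -9, -16, -6]
  -18 vs larger child 11 at index 6, swap → [14, 10, 11, 6, 1, 8, -18, -20, -2, -9, -16, -6]
extract-max #4 returns 14:
  remove root 14; move last element -6 to root → [-6, 10, 11, 6, 1, 8, -18, -20, -2, -9, -16]
  -6 vs larger child 11 at index 2, swap → [11, 10, -6, 6, 1, 8, -18, -20, -2, -9, -16]
  -6 vs larger child 8 at index 5, swap → [11, 10, 8, 6, 1, -6, -18, -20, -2, -9, -16]
extract-max #5 returns 11:
  remove root 11; move last element -16 to root → [-16, 10, 8, 6, 1, -6, -18, -20, -2, -9]
  -16 vs larger child 10 at index 1, swap → [10, -16, 8, 6, 1, -6, -18, -20, -2, -9]
  -16 vs larger child 6 at index 3, swap → [10, 6, 8, -16, 1, -6, -18, -20, -2, -9]
  -16 vs larger child -2 at index 8, swap → [10, 6, 8, -2, 1, -6, -18, -20, -16, -9]
extract-max #6 returns 10:
  remove root 10; move last element -9 to root → [-9, 6, 8, -2, 1, -6, -18, -20, -16]
  -9 vs larger child 8 at index 2, swap → [8, 6, -9, -2, 1, -6, -18, -20, -16]
  -9 vs larger child -6 at index 5, swap → [8, 6, -6, -2, 1, -9, -18, -20, -16]

[8, 6, -6, -2, 1, -9, -18, -20, -16]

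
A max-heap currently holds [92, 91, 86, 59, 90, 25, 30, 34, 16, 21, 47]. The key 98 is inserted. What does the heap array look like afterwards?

append 98 at index 11 → [92, 91, 86, 59, 90, 25, 30, 34, 16, 21, 47, 98]
98 > parent 25 at index 5, swap → [92, 91, 86, 59, 90, 98, 30, 34, 16, 21, 47, 25]
98 > parent 86 at index 2, swap → [92, 91, 98, 59, 90, 86, 30, 34, 16, 21, 47, 25]
98 > parent 92 at index 0, swap → [98, 91, 92, 59, 90, 86, 30, 34, 16, 21, 47, 25]

[98, 91, 92, 59, 90, 86, 30, 34, 16, 21, 47, 25]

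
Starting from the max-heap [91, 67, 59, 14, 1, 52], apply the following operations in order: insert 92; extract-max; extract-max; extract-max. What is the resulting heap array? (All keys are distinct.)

[59, 52, 1, 14]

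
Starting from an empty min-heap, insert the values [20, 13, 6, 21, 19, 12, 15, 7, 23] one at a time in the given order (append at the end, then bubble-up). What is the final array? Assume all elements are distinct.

[6, 7, 12, 19, 20, 13, 15, 21, 23]

Insert 20:
  append 20 at index 0 → [20] (no swap needed)
Insert 13:
  append 13 at index 1 → [20, 13]
  13 < parent 20 at index 0, swap → [13, 20]
Insert 6:
  append 6 at index 2 → [13, 20, 6]
  6 < parent 13 at index 0, swap → [6, 20, 13]
Insert 21:
  append 21 at index 3 → [6, 20, 13, 21] (no swap needed)
Insert 19:
  append 19 at index 4 → [6, 20, 13, 21, 19]
  19 < parent 20 at index 1, swap → [6, 19, 13, 21, 20]
Insert 12:
  append 12 at index 5 → [6, 19, 13, 21, 20, 12]
  12 < parent 13 at index 2, swap → [6, 19, 12, 21, 20, 13]
Insert 15:
  append 15 at index 6 → [6, 19, 12, 21, 20, 13, 15] (no swap needed)
Insert 7:
  append 7 at index 7 → [6, 19, 12, 21, 20, 13, 15, 7]
  7 < parent 21 at index 3, swap → [6, 19, 12, 7, 20, 13, 15, 21]
  7 < parent 19 at index 1, swap → [6, 7, 12, 19, 20, 13, 15, 21]
Insert 23:
  append 23 at index 8 → [6, 7, 12, 19, 20, 13, 15, 21, 23] (no swap needed)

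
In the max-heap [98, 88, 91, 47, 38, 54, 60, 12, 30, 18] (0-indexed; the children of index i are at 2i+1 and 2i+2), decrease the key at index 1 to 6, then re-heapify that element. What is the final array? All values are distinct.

[98, 47, 91, 30, 38, 54, 60, 12, 6, 18]

set index 1 from 88 to 6 → [98, 6, 91, 47, 38, 54, 60, 12, 30, 18]
6 vs larger child 47 at index 3, swap → [98, 47, 91, 6, 38, 54, 60, 12, 30, 18]
6 vs larger child 30 at index 8, swap → [98, 47, 91, 30, 38, 54, 60, 12, 6, 18]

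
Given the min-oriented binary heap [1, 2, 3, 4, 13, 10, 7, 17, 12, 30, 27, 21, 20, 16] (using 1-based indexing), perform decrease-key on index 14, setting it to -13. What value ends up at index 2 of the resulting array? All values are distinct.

2

set index 14 from 16 to -13 → [1, 2, 3, 4, 13, 10, 7, 17, 12, 30, 27, 21, 20, -13]
-13 < parent 7 at index 7, swap → [1, 2, 3, 4, 13, 10, -13, 17, 12, 30, 27, 21, 20, 7]
-13 < parent 3 at index 3, swap → [1, 2, -13, 4, 13, 10, 3, 17, 12, 30, 27, 21, 20, 7]
-13 < parent 1 at index 1, swap → [-13, 2, 1, 4, 13, 10, 3, 17, 12, 30, 27, 21, 20, 7]
resulting array: [-13, 2, 1, 4, 13, 10, 3, 17, 12, 30, 27, 21, 20, 7]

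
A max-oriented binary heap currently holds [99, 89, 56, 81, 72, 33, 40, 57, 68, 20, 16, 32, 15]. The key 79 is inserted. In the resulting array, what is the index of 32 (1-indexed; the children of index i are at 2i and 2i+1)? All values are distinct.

append 79 at index 14 → [99, 89, 56, 81, 72, 33, 40, 57, 68, 20, 16, 32, 15, 79]
79 > parent 40 at index 7, swap → [99, 89, 56, 81, 72, 33, 79, 57, 68, 20, 16, 32, 15, 40]
79 > parent 56 at index 3, swap → [99, 89, 79, 81, 72, 33, 56, 57, 68, 20, 16, 32, 15, 40]
resulting array: [99, 89, 79, 81, 72, 33, 56, 57, 68, 20, 16, 32, 15, 40]

12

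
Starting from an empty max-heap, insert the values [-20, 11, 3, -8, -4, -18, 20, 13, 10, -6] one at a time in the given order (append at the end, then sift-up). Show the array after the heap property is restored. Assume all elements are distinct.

Insert -20:
  append -20 at index 0 → [-20] (no swap needed)
Insert 11:
  append 11 at index 1 → [-20, 11]
  11 > parent -20 at index 0, swap → [11, -20]
Insert 3:
  append 3 at index 2 → [11, -20, 3] (no swap needed)
Insert -8:
  append -8 at index 3 → [11, -20, 3, -8]
  -8 > parent -20 at index 1, swap → [11, -8, 3, -20]
Insert -4:
  append -4 at index 4 → [11, -8, 3, -20, -4]
  -4 > parent -8 at index 1, swap → [11, -4, 3, -20, -8]
Insert -18:
  append -18 at index 5 → [11, -4, 3, -20, -8, -18] (no swap needed)
Insert 20:
  append 20 at index 6 → [11, -4, 3, -20, -8, -18, 20]
  20 > parent 3 at index 2, swap → [11, -4, 20, -20, -8, -18, 3]
  20 > parent 11 at index 0, swap → [20, -4, 11, -20, -8, -18, 3]
Insert 13:
  append 13 at index 7 → [20, -4, 11, -20, -8, -18, 3, 13]
  13 > parent -20 at index 3, swap → [20, -4, 11, 13, -8, -18, 3, -20]
  13 > parent -4 at index 1, swap → [20, 13, 11, -4, -8, -18, 3, -20]
Insert 10:
  append 10 at index 8 → [20, 13, 11, -4, -8, -18, 3, -20, 10]
  10 > parent -4 at index 3, swap → [20, 13, 11, 10, -8, -18, 3, -20, -4]
Insert -6:
  append -6 at index 9 → [20, 13, 11, 10, -8, -18, 3, -20, -4, -6]
  -6 > parent -8 at index 4, swap → [20, 13, 11, 10, -6, -18, 3, -20, -4, -8]

[20, 13, 11, 10, -6, -18, 3, -20, -4, -8]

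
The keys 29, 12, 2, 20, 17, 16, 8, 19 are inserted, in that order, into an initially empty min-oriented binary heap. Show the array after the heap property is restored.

Insert 29:
  append 29 at index 0 → [29] (no swap needed)
Insert 12:
  append 12 at index 1 → [29, 12]
  12 < parent 29 at index 0, swap → [12, 29]
Insert 2:
  append 2 at index 2 → [12, 29, 2]
  2 < parent 12 at index 0, swap → [2, 29, 12]
Insert 20:
  append 20 at index 3 → [2, 29, 12, 20]
  20 < parent 29 at index 1, swap → [2, 20, 12, 29]
Insert 17:
  append 17 at index 4 → [2, 20, 12, 29, 17]
  17 < parent 20 at index 1, swap → [2, 17, 12, 29, 20]
Insert 16:
  append 16 at index 5 → [2, 17, 12, 29, 20, 16] (no swap needed)
Insert 8:
  append 8 at index 6 → [2, 17, 12, 29, 20, 16, 8]
  8 < parent 12 at index 2, swap → [2, 17, 8, 29, 20, 16, 12]
Insert 19:
  append 19 at index 7 → [2, 17, 8, 29, 20, 16, 12, 19]
  19 < parent 29 at index 3, swap → [2, 17, 8, 19, 20, 16, 12, 29]

[2, 17, 8, 19, 20, 16, 12, 29]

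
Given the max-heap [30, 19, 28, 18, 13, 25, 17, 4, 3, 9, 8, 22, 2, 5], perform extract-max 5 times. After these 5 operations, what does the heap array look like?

extract-max #1 returns 30:
  remove root 30; move last element 5 to root → [5, 19, 28, 18, 13, 25, 17, 4, 3, 9, 8, 22, 2]
  5 vs larger child 28 at index 2, swap → [28, 19, 5, 18, 13, 25, 17, 4, 3, 9, 8, 22, 2]
  5 vs larger child 25 at index 5, swap → [28, 19, 25, 18, 13, 5, 17, 4, 3, 9, 8, 22, 2]
  5 vs larger child 22 at index 11, swap → [28, 19, 25, 18, 13, 22, 17, 4, 3, 9, 8, 5, 2]
extract-max #2 returns 28:
  remove root 28; move last element 2 to root → [2, 19, 25, 18, 13, 22, 17, 4, 3, 9, 8, 5]
  2 vs larger child 25 at index 2, swap → [25, 19, 2, 18, 13, 22, 17, 4, 3, 9, 8, 5]
  2 vs larger child 22 at index 5, swap → [25, 19, 22, 18, 13, 2, 17, 4, 3, 9, 8, 5]
  2 vs only child 5 at index 11, swap → [25, 19, 22, 18, 13, 5, 17, 4, 3, 9, 8, 2]
extract-max #3 returns 25:
  remove root 25; move last element 2 to root → [2, 19, 22, 18, 13, 5, 17, 4, 3, 9, 8]
  2 vs larger child 22 at index 2, swap → [22, 19, 2, 18, 13, 5, 17, 4, 3, 9, 8]
  2 vs larger child 17 at index 6, swap → [22, 19, 17, 18, 13, 5, 2, 4, 3, 9, 8]
extract-max #4 returns 22:
  remove root 22; move last element 8 to root → [8, 19, 17, 18, 13, 5, 2, 4, 3, 9]
  8 vs larger child 19 at index 1, swap → [19, 8, 17, 18, 13, 5, 2, 4, 3, 9]
  8 vs larger child 18 at index 3, swap → [19, 18, 17, 8, 13, 5, 2, 4, 3, 9]
extract-max #5 returns 19:
  remove root 19; move last element 9 to root → [9, 18, 17, 8, 13, 5, 2, 4, 3]
  9 vs larger child 18 at index 1, swap → [18, 9, 17, 8, 13, 5, 2, 4, 3]
  9 vs larger child 13 at index 4, swap → [18, 13, 17, 8, 9, 5, 2, 4, 3]

[18, 13, 17, 8, 9, 5, 2, 4, 3]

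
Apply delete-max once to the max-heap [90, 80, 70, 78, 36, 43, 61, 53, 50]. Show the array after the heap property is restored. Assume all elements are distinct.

[80, 78, 70, 53, 36, 43, 61, 50]

remove root 90; move last element 50 to root → [50, 80, 70, 78, 36, 43, 61, 53]
50 vs larger child 80 at index 1, swap → [80, 50, 70, 78, 36, 43, 61, 53]
50 vs larger child 78 at index 3, swap → [80, 78, 70, 50, 36, 43, 61, 53]
50 vs only child 53 at index 7, swap → [80, 78, 70, 53, 36, 43, 61, 50]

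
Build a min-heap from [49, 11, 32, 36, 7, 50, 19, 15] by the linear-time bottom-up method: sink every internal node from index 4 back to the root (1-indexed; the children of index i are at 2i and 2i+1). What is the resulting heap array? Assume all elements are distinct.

[7, 11, 19, 15, 49, 50, 32, 36]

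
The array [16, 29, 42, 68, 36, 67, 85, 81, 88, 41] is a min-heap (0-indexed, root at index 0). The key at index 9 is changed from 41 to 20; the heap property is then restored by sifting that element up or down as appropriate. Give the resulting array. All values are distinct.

set index 9 from 41 to 20 → [16, 29, 42, 68, 36, 67, 85, 81, 88, 20]
20 < parent 36 at index 4, swap → [16, 29, 42, 68, 20, 67, 85, 81, 88, 36]
20 < parent 29 at index 1, swap → [16, 20, 42, 68, 29, 67, 85, 81, 88, 36]

[16, 20, 42, 68, 29, 67, 85, 81, 88, 36]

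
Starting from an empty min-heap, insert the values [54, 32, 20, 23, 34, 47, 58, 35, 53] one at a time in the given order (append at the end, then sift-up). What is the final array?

Insert 54:
  append 54 at index 0 → [54] (no swap needed)
Insert 32:
  append 32 at index 1 → [54, 32]
  32 < parent 54 at index 0, swap → [32, 54]
Insert 20:
  append 20 at index 2 → [32, 54, 20]
  20 < parent 32 at index 0, swap → [20, 54, 32]
Insert 23:
  append 23 at index 3 → [20, 54, 32, 23]
  23 < parent 54 at index 1, swap → [20, 23, 32, 54]
Insert 34:
  append 34 at index 4 → [20, 23, 32, 54, 34] (no swap needed)
Insert 47:
  append 47 at index 5 → [20, 23, 32, 54, 34, 47] (no swap needed)
Insert 58:
  append 58 at index 6 → [20, 23, 32, 54, 34, 47, 58] (no swap needed)
Insert 35:
  append 35 at index 7 → [20, 23, 32, 54, 34, 47, 58, 35]
  35 < parent 54 at index 3, swap → [20, 23, 32, 35, 34, 47, 58, 54]
Insert 53:
  append 53 at index 8 → [20, 23, 32, 35, 34, 47, 58, 54, 53] (no swap needed)

[20, 23, 32, 35, 34, 47, 58, 54, 53]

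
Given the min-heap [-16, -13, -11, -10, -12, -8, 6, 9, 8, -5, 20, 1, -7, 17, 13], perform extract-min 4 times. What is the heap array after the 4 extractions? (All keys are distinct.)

[-10, -5, -8, 8, 1, -7, 6, 9, 17, 13, 20]

extract-min #1 returns -16:
  remove root -16; move last element 13 to root → [13, -13, -11, -10, -12, -8, 6, 9, 8, -5, 20, 1, -7, 17]
  13 vs smaller child -13 at index 1, swap → [-13, 13, -11, -10, -12, -8, 6, 9, 8, -5, 20, 1, -7, 17]
  13 vs smaller child -12 at index 4, swap → [-13, -12, -11, -10, 13, -8, 6, 9, 8, -5, 20, 1, -7, 17]
  13 vs smaller child -5 at index 9, swap → [-13, -12, -11, -10, -5, -8, 6, 9, 8, 13, 20, 1, -7, 17]
extract-min #2 returns -13:
  remove root -13; move last element 17 to root → [17, -12, -11, -10, -5, -8, 6, 9, 8, 13, 20, 1, -7]
  17 vs smaller child -12 at index 1, swap → [-12, 17, -11, -10, -5, -8, 6, 9, 8, 13, 20, 1, -7]
  17 vs smaller child -10 at index 3, swap → [-12, -10, -11, 17, -5, -8, 6, 9, 8, 13, 20, 1, -7]
  17 vs smaller child 8 at index 8, swap → [-12, -10, -11, 8, -5, -8, 6, 9, 17, 13, 20, 1, -7]
extract-min #3 returns -12:
  remove root -12; move last element -7 to root → [-7, -10, -11, 8, -5, -8, 6, 9, 17, 13, 20, 1]
  -7 vs smaller child -11 at index 2, swap → [-11, -10, -7, 8, -5, -8, 6, 9, 17, 13, 20, 1]
  -7 vs smaller child -8 at index 5, swap → [-11, -10, -8, 8, -5, -7, 6, 9, 17, 13, 20, 1]
extract-min #4 returns -11:
  remove root -11; move last element 1 to root → [1, -10, -8, 8, -5, -7, 6, 9, 17, 13, 20]
  1 vs smaller child -10 at index 1, swap → [-10, 1, -8, 8, -5, -7, 6, 9, 17, 13, 20]
  1 vs smaller child -5 at index 4, swap → [-10, -5, -8, 8, 1, -7, 6, 9, 17, 13, 20]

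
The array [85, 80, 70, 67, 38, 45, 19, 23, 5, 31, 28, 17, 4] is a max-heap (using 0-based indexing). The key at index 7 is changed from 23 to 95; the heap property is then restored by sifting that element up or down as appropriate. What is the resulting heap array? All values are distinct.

set index 7 from 23 to 95 → [85, 80, 70, 67, 38, 45, 19, 95, 5, 31, 28, 17, 4]
95 > parent 67 at index 3, swap → [85, 80, 70, 95, 38, 45, 19, 67, 5, 31, 28, 17, 4]
95 > parent 80 at index 1, swap → [85, 95, 70, 80, 38, 45, 19, 67, 5, 31, 28, 17, 4]
95 > parent 85 at index 0, swap → [95, 85, 70, 80, 38, 45, 19, 67, 5, 31, 28, 17, 4]

[95, 85, 70, 80, 38, 45, 19, 67, 5, 31, 28, 17, 4]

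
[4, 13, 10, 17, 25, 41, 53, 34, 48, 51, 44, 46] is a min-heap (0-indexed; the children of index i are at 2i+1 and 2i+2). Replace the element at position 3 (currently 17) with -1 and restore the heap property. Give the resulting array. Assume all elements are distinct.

[-1, 4, 10, 13, 25, 41, 53, 34, 48, 51, 44, 46]

set index 3 from 17 to -1 → [4, 13, 10, -1, 25, 41, 53, 34, 48, 51, 44, 46]
-1 < parent 13 at index 1, swap → [4, -1, 10, 13, 25, 41, 53, 34, 48, 51, 44, 46]
-1 < parent 4 at index 0, swap → [-1, 4, 10, 13, 25, 41, 53, 34, 48, 51, 44, 46]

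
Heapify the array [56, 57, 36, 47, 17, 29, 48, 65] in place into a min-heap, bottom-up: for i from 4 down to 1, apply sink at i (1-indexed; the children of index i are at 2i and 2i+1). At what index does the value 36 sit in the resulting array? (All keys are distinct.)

6

sift down from index 4: already satisfies heap property
sift down from index 3:
  36 vs smaller child 29 at index 6, swap → [56, 57, 29, 47, 17, 36, 48, 65]
sift down from index 2:
  57 vs smaller child 17 at index 5, swap → [56, 17, 29, 47, 57, 36, 48, 65]
sift down from index 1:
  56 vs smaller child 17 at index 2, swap → [17, 56, 29, 47, 57, 36, 48, 65]
  56 vs smaller child 47 at index 4, swap → [17, 47, 29, 56, 57, 36, 48, 65]
resulting array: [17, 47, 29, 56, 57, 36, 48, 65]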